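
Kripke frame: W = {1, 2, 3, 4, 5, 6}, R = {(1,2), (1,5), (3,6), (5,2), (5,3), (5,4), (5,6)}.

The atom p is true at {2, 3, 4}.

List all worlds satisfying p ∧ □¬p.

{2, 3, 4}

1: p is F, □¬p is F. ✗
2: p is T, □¬p is T. ✓
3: p is T, □¬p is T. ✓
4: p is T, □¬p is T. ✓
5: p is F, □¬p is F. ✗
6: p is F, □¬p is T. ✗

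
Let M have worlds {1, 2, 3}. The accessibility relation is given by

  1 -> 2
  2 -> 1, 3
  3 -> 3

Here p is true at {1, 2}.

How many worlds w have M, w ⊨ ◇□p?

1

1: successors {2}; □p there: 2:F. ✗
2: successors {1, 3}; □p there: 1:T, 3:F. ✓
3: successors {3}; □p there: 3:F. ✗
Satisfying worlds: {2}.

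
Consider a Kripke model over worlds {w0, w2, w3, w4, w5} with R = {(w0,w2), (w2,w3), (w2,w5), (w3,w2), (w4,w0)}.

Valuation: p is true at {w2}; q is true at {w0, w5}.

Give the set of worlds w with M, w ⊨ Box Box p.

w0: successors {w2}; Box p there: w2:F. ✗
w2: successors {w3, w5}; Box p there: w3:T, w5:T. ✓
w3: successors {w2}; Box p there: w2:F. ✗
w4: successors {w0}; Box p there: w0:T. ✓
w5: no successors, so Box Box p holds vacuously. ✓

{w2, w4, w5}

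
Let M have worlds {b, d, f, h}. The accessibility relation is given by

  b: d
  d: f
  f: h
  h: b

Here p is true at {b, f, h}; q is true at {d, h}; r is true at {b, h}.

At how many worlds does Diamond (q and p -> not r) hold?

b: successors {d}; q and p -> not r there: d:T. ✓
d: successors {f}; q and p -> not r there: f:T. ✓
f: successors {h}; q and p -> not r there: h:F. ✗
h: successors {b}; q and p -> not r there: b:T. ✓
Satisfying worlds: {b, d, h}.

3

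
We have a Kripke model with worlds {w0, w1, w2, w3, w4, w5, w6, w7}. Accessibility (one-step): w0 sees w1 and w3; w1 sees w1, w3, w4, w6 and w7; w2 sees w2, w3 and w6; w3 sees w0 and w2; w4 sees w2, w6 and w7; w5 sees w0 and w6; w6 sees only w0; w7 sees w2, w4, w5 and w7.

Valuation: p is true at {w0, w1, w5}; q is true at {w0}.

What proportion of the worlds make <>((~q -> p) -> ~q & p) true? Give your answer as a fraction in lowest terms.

w0: successors {w1, w3}; (~q -> p) -> ~q & p there: w1:T, w3:T. ✓
w1: successors {w1, w3, w4, w6, w7}; (~q -> p) -> ~q & p there: w1:T, w3:T, w4:T, w6:T, w7:T. ✓
w2: successors {w2, w3, w6}; (~q -> p) -> ~q & p there: w2:T, w3:T, w6:T. ✓
w3: successors {w0, w2}; (~q -> p) -> ~q & p there: w0:F, w2:T. ✓
w4: successors {w2, w6, w7}; (~q -> p) -> ~q & p there: w2:T, w6:T, w7:T. ✓
w5: successors {w0, w6}; (~q -> p) -> ~q & p there: w0:F, w6:T. ✓
w6: successors {w0}; (~q -> p) -> ~q & p there: w0:F. ✗
w7: successors {w2, w4, w5, w7}; (~q -> p) -> ~q & p there: w2:T, w4:T, w5:T, w7:T. ✓
That's 7 of 8 worlds, so 7/8.

7/8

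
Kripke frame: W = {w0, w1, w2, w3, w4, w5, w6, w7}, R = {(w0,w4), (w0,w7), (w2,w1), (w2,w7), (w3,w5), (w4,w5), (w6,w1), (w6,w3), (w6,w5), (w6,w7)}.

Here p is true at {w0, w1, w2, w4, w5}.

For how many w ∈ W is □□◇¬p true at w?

w0: successors {w4, w7}; □◇¬p there: w4:F, w7:T. ✗
w1: no successors, so □□◇¬p holds vacuously. ✓
w2: successors {w1, w7}; □◇¬p there: w1:T, w7:T. ✓
w3: successors {w5}; □◇¬p there: w5:T. ✓
w4: successors {w5}; □◇¬p there: w5:T. ✓
w5: no successors, so □□◇¬p holds vacuously. ✓
w6: successors {w1, w3, w5, w7}; □◇¬p there: w1:T, w3:F, w5:T, w7:T. ✗
w7: no successors, so □□◇¬p holds vacuously. ✓
Satisfying worlds: {w1, w2, w3, w4, w5, w7}.

6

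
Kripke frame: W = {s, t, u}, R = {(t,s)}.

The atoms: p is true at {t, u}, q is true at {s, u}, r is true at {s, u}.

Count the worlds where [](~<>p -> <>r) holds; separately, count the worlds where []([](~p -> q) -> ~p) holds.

For [](~<>p -> <>r):
s: no successors, so [](~<>p -> <>r) holds vacuously. ✓
t: successors {s}; ~<>p -> <>r there: s:F. ✗
u: no successors, so [](~<>p -> <>r) holds vacuously. ✓
— 2 worlds.
For []([](~p -> q) -> ~p):
s: no successors, so []([](~p -> q) -> ~p) holds vacuously. ✓
t: successors {s}; [](~p -> q) -> ~p there: s:T. ✓
u: no successors, so []([](~p -> q) -> ~p) holds vacuously. ✓
— 3 worlds.

2 and 3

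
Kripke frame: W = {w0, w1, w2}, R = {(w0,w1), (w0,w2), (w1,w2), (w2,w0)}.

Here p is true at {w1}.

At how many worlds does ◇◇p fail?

2

w0: successors {w1, w2}; ◇p there: w1:F, w2:F. ✗
w1: successors {w2}; ◇p there: w2:F. ✗
w2: successors {w0}; ◇p there: w0:T. ✓
Satisfying worlds: {w2}.
So ◇◇p fails at the other 2 worlds.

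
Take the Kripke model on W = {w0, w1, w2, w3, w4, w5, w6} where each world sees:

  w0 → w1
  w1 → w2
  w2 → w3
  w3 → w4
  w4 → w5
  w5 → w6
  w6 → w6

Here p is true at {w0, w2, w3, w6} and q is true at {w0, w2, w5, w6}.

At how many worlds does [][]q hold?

w0: successors {w1}; []q there: w1:T. ✓
w1: successors {w2}; []q there: w2:F. ✗
w2: successors {w3}; []q there: w3:F. ✗
w3: successors {w4}; []q there: w4:T. ✓
w4: successors {w5}; []q there: w5:T. ✓
w5: successors {w6}; []q there: w6:T. ✓
w6: successors {w6}; []q there: w6:T. ✓
Satisfying worlds: {w0, w3, w4, w5, w6}.

5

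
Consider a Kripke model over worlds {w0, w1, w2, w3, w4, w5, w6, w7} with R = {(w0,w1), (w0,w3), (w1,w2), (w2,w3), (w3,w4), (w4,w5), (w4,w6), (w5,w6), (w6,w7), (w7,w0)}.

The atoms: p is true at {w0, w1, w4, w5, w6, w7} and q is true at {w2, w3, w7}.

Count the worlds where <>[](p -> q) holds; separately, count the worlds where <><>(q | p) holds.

4 and 8

For <>[](p -> q):
w0: successors {w1, w3}; [](p -> q) there: w1:T, w3:F. ✓
w1: successors {w2}; [](p -> q) there: w2:T. ✓
w2: successors {w3}; [](p -> q) there: w3:F. ✗
w3: successors {w4}; [](p -> q) there: w4:F. ✗
w4: successors {w5, w6}; [](p -> q) there: w5:F, w6:T. ✓
w5: successors {w6}; [](p -> q) there: w6:T. ✓
w6: successors {w7}; [](p -> q) there: w7:F. ✗
w7: successors {w0}; [](p -> q) there: w0:F. ✗
— 4 worlds.
For <><>(q | p):
w0: successors {w1, w3}; <>(q | p) there: w1:T, w3:T. ✓
w1: successors {w2}; <>(q | p) there: w2:T. ✓
w2: successors {w3}; <>(q | p) there: w3:T. ✓
w3: successors {w4}; <>(q | p) there: w4:T. ✓
w4: successors {w5, w6}; <>(q | p) there: w5:T, w6:T. ✓
w5: successors {w6}; <>(q | p) there: w6:T. ✓
w6: successors {w7}; <>(q | p) there: w7:T. ✓
w7: successors {w0}; <>(q | p) there: w0:T. ✓
— 8 worlds.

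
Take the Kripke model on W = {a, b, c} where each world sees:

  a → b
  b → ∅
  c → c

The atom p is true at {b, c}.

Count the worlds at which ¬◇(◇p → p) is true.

1

a: ◇(◇p → p) is T. ✗
b: ◇(◇p → p) is F. ✓
c: ◇(◇p → p) is T. ✗
Satisfying worlds: {b}.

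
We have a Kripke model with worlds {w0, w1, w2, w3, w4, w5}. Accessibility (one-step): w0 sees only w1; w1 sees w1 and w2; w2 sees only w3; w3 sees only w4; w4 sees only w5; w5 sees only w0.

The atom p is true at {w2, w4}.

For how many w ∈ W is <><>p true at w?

w0: successors {w1}; <>p there: w1:T. ✓
w1: successors {w1, w2}; <>p there: w1:T, w2:F. ✓
w2: successors {w3}; <>p there: w3:T. ✓
w3: successors {w4}; <>p there: w4:F. ✗
w4: successors {w5}; <>p there: w5:F. ✗
w5: successors {w0}; <>p there: w0:F. ✗
Satisfying worlds: {w0, w1, w2}.

3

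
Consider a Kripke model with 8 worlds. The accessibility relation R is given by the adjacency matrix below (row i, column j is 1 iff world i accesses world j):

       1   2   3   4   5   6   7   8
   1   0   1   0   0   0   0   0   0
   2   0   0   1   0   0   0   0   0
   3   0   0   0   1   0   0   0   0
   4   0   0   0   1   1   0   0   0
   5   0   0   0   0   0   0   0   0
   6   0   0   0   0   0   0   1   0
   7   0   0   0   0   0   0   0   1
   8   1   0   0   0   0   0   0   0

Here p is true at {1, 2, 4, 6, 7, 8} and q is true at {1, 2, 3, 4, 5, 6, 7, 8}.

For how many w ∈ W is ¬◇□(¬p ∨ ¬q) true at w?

6

1: ◇□(¬p ∨ ¬q) is T. ✗
2: ◇□(¬p ∨ ¬q) is F. ✓
3: ◇□(¬p ∨ ¬q) is F. ✓
4: ◇□(¬p ∨ ¬q) is T. ✗
5: ◇□(¬p ∨ ¬q) is F. ✓
6: ◇□(¬p ∨ ¬q) is F. ✓
7: ◇□(¬p ∨ ¬q) is F. ✓
8: ◇□(¬p ∨ ¬q) is F. ✓
Satisfying worlds: {2, 3, 5, 6, 7, 8}.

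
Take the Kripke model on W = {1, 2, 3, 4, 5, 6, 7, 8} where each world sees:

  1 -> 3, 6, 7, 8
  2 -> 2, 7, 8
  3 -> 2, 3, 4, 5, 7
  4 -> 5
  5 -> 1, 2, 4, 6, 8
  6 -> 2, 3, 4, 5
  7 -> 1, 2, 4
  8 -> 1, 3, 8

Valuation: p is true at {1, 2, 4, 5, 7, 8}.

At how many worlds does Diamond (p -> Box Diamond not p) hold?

1: successors {3, 6, 7, 8}; p -> Box Diamond not p there: 3:T, 6:T, 7:F, 8:T. ✓
2: successors {2, 7, 8}; p -> Box Diamond not p there: 2:F, 7:F, 8:T. ✓
3: successors {2, 3, 4, 5, 7}; p -> Box Diamond not p there: 2:F, 3:T, 4:T, 5:F, 7:F. ✓
4: successors {5}; p -> Box Diamond not p there: 5:F. ✗
5: successors {1, 2, 4, 6, 8}; p -> Box Diamond not p there: 1:F, 2:F, 4:T, 6:T, 8:T. ✓
6: successors {2, 3, 4, 5}; p -> Box Diamond not p there: 2:F, 3:T, 4:T, 5:F. ✓
7: successors {1, 2, 4}; p -> Box Diamond not p there: 1:F, 2:F, 4:T. ✓
8: successors {1, 3, 8}; p -> Box Diamond not p there: 1:F, 3:T, 8:T. ✓
Satisfying worlds: {1, 2, 3, 5, 6, 7, 8}.

7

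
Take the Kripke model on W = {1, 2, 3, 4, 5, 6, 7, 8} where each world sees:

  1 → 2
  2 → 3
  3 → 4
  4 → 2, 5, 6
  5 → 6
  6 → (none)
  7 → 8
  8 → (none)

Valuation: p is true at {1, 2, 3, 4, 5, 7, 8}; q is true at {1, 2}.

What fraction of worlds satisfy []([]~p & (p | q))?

3/8

1: successors {2}; []~p & (p | q) there: 2:F. ✗
2: successors {3}; []~p & (p | q) there: 3:F. ✗
3: successors {4}; []~p & (p | q) there: 4:F. ✗
4: successors {2, 5, 6}; []~p & (p | q) there: 2:F, 5:T, 6:F. ✗
5: successors {6}; []~p & (p | q) there: 6:F. ✗
6: no successors, so []([]~p & (p | q)) holds vacuously. ✓
7: successors {8}; []~p & (p | q) there: 8:T. ✓
8: no successors, so []([]~p & (p | q)) holds vacuously. ✓
That's 3 of 8 worlds, so 3/8.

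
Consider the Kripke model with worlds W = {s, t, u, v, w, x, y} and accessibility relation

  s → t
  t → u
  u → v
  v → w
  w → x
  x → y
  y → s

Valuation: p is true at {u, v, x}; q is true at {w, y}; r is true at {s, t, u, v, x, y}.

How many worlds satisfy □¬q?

5

s: successors {t}; ¬q there: t:T. ✓
t: successors {u}; ¬q there: u:T. ✓
u: successors {v}; ¬q there: v:T. ✓
v: successors {w}; ¬q there: w:F. ✗
w: successors {x}; ¬q there: x:T. ✓
x: successors {y}; ¬q there: y:F. ✗
y: successors {s}; ¬q there: s:T. ✓
Satisfying worlds: {s, t, u, w, y}.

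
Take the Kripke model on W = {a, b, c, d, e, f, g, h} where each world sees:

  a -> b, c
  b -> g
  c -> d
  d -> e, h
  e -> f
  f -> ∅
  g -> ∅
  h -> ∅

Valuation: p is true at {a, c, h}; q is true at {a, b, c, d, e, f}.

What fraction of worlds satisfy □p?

3/8

a: successors {b, c}; p there: b:F, c:T. ✗
b: successors {g}; p there: g:F. ✗
c: successors {d}; p there: d:F. ✗
d: successors {e, h}; p there: e:F, h:T. ✗
e: successors {f}; p there: f:F. ✗
f: no successors, so □p holds vacuously. ✓
g: no successors, so □p holds vacuously. ✓
h: no successors, so □p holds vacuously. ✓
That's 3 of 8 worlds, so 3/8.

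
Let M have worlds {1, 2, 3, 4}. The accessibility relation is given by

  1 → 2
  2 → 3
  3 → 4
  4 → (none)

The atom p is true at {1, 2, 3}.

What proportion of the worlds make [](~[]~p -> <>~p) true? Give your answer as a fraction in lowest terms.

1: successors {2}; ~[]~p -> <>~p there: 2:F. ✗
2: successors {3}; ~[]~p -> <>~p there: 3:T. ✓
3: successors {4}; ~[]~p -> <>~p there: 4:T. ✓
4: no successors, so [](~[]~p -> <>~p) holds vacuously. ✓
That's 3 of 4 worlds, so 3/4.

3/4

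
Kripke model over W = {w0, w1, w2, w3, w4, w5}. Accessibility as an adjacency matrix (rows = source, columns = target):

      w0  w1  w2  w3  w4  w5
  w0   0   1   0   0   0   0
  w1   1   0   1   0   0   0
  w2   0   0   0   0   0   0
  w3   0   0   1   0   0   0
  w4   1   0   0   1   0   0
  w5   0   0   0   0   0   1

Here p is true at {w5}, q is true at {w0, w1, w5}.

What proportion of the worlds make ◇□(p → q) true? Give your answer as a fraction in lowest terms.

w0: successors {w1}; □(p → q) there: w1:T. ✓
w1: successors {w0, w2}; □(p → q) there: w0:T, w2:T. ✓
w2: no successors, so ◇□(p → q) fails. ✗
w3: successors {w2}; □(p → q) there: w2:T. ✓
w4: successors {w0, w3}; □(p → q) there: w0:T, w3:T. ✓
w5: successors {w5}; □(p → q) there: w5:T. ✓
That's 5 of 6 worlds, so 5/6.

5/6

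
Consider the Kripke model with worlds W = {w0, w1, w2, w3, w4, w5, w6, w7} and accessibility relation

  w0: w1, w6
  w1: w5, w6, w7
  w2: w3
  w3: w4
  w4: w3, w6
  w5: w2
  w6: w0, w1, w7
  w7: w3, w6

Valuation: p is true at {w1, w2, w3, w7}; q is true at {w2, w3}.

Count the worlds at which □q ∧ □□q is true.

1

w0: □q is F, □□q is F. ✗
w1: □q is F, □□q is F. ✗
w2: □q is T, □□q is F. ✗
w3: □q is F, □□q is F. ✗
w4: □q is F, □□q is F. ✗
w5: □q is T, □□q is T. ✓
w6: □q is F, □□q is F. ✗
w7: □q is F, □□q is F. ✗
Satisfying worlds: {w5}.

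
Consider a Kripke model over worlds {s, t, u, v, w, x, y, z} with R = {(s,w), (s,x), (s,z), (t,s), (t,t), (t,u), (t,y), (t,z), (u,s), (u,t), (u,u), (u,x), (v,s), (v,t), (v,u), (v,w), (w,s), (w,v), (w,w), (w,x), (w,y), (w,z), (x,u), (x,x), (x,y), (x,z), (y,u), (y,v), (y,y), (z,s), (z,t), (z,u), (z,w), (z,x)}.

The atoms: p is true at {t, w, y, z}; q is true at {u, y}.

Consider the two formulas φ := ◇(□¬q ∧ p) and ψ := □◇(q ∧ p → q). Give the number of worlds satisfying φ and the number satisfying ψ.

0 and 8

For ◇(□¬q ∧ p):
s: successors {w, x, z}; □¬q ∧ p there: w:F, x:F, z:F. ✗
t: successors {s, t, u, y, z}; □¬q ∧ p there: s:F, t:F, u:F, y:F, z:F. ✗
u: successors {s, t, u, x}; □¬q ∧ p there: s:F, t:F, u:F, x:F. ✗
v: successors {s, t, u, w}; □¬q ∧ p there: s:F, t:F, u:F, w:F. ✗
w: successors {s, v, w, x, y, z}; □¬q ∧ p there: s:F, v:F, w:F, x:F, y:F, z:F. ✗
x: successors {u, x, y, z}; □¬q ∧ p there: u:F, x:F, y:F, z:F. ✗
y: successors {u, v, y}; □¬q ∧ p there: u:F, v:F, y:F. ✗
z: successors {s, t, u, w, x}; □¬q ∧ p there: s:F, t:F, u:F, w:F, x:F. ✗
— 0 worlds.
For □◇(q ∧ p → q):
s: successors {w, x, z}; ◇(q ∧ p → q) there: w:T, x:T, z:T. ✓
t: successors {s, t, u, y, z}; ◇(q ∧ p → q) there: s:T, t:T, u:T, y:T, z:T. ✓
u: successors {s, t, u, x}; ◇(q ∧ p → q) there: s:T, t:T, u:T, x:T. ✓
v: successors {s, t, u, w}; ◇(q ∧ p → q) there: s:T, t:T, u:T, w:T. ✓
w: successors {s, v, w, x, y, z}; ◇(q ∧ p → q) there: s:T, v:T, w:T, x:T, y:T, z:T. ✓
x: successors {u, x, y, z}; ◇(q ∧ p → q) there: u:T, x:T, y:T, z:T. ✓
y: successors {u, v, y}; ◇(q ∧ p → q) there: u:T, v:T, y:T. ✓
z: successors {s, t, u, w, x}; ◇(q ∧ p → q) there: s:T, t:T, u:T, w:T, x:T. ✓
— 8 worlds.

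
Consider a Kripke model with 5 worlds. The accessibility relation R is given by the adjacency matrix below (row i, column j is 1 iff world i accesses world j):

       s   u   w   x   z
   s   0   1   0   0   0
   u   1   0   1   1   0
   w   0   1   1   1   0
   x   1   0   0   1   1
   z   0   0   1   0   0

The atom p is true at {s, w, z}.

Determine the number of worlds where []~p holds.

s: successors {u}; ~p there: u:T. ✓
u: successors {s, w, x}; ~p there: s:F, w:F, x:T. ✗
w: successors {u, w, x}; ~p there: u:T, w:F, x:T. ✗
x: successors {s, x, z}; ~p there: s:F, x:T, z:F. ✗
z: successors {w}; ~p there: w:F. ✗
Satisfying worlds: {s}.

1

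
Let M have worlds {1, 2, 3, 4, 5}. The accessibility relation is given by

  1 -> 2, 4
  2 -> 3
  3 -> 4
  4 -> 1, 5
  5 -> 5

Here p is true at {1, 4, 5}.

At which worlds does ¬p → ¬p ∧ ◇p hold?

{1, 3, 4, 5}

1: ¬p is F, ¬p ∧ ◇p is F. ✓
2: ¬p is T, ¬p ∧ ◇p is F. ✗
3: ¬p is T, ¬p ∧ ◇p is T. ✓
4: ¬p is F, ¬p ∧ ◇p is F. ✓
5: ¬p is F, ¬p ∧ ◇p is F. ✓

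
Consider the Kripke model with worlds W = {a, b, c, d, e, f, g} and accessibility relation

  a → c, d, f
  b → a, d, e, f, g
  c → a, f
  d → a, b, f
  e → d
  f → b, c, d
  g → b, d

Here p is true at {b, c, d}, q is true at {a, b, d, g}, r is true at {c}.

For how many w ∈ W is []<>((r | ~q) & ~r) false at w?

a: successors {c, d, f}; <>((r | ~q) & ~r) there: c:T, d:T, f:F. ✗
b: successors {a, d, e, f, g}; <>((r | ~q) & ~r) there: a:T, d:T, e:F, f:F, g:F. ✗
c: successors {a, f}; <>((r | ~q) & ~r) there: a:T, f:F. ✗
d: successors {a, b, f}; <>((r | ~q) & ~r) there: a:T, b:T, f:F. ✗
e: successors {d}; <>((r | ~q) & ~r) there: d:T. ✓
f: successors {b, c, d}; <>((r | ~q) & ~r) there: b:T, c:T, d:T. ✓
g: successors {b, d}; <>((r | ~q) & ~r) there: b:T, d:T. ✓
Satisfying worlds: {e, f, g}.
So []<>((r | ~q) & ~r) fails at the other 4 worlds.

4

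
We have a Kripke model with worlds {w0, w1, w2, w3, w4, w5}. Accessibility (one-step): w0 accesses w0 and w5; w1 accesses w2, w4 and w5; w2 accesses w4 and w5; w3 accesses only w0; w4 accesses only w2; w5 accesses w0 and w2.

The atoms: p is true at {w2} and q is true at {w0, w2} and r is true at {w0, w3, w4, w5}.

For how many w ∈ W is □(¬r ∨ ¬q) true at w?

w0: successors {w0, w5}; ¬r ∨ ¬q there: w0:F, w5:T. ✗
w1: successors {w2, w4, w5}; ¬r ∨ ¬q there: w2:T, w4:T, w5:T. ✓
w2: successors {w4, w5}; ¬r ∨ ¬q there: w4:T, w5:T. ✓
w3: successors {w0}; ¬r ∨ ¬q there: w0:F. ✗
w4: successors {w2}; ¬r ∨ ¬q there: w2:T. ✓
w5: successors {w0, w2}; ¬r ∨ ¬q there: w0:F, w2:T. ✗
Satisfying worlds: {w1, w2, w4}.

3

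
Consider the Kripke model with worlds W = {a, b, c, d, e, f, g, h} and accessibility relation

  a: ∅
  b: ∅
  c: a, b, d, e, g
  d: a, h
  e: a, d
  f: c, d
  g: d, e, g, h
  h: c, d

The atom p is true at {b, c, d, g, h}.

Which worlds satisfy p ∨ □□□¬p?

{a, b, c, d, g, h}

a: p is F, □□□¬p is T. ✓
b: p is T, □□□¬p is T. ✓
c: p is T, □□□¬p is F. ✓
d: p is T, □□□¬p is F. ✓
e: p is F, □□□¬p is F. ✗
f: p is F, □□□¬p is F. ✗
g: p is T, □□□¬p is F. ✓
h: p is T, □□□¬p is F. ✓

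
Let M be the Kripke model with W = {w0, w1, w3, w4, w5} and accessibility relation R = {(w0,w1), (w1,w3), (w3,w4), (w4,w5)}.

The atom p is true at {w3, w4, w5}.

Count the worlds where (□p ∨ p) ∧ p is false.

w0: □p ∨ p is F, p is F. ✗
w1: □p ∨ p is T, p is F. ✗
w3: □p ∨ p is T, p is T. ✓
w4: □p ∨ p is T, p is T. ✓
w5: □p ∨ p is T, p is T. ✓
Satisfying worlds: {w3, w4, w5}.
So (□p ∨ p) ∧ p fails at the other 2 worlds.

2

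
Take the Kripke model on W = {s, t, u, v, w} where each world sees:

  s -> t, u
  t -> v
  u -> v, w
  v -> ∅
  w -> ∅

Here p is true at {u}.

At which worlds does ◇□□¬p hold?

{s, t, u}

s: successors {t, u}; □□¬p there: t:T, u:T. ✓
t: successors {v}; □□¬p there: v:T. ✓
u: successors {v, w}; □□¬p there: v:T, w:T. ✓
v: no successors, so ◇□□¬p fails. ✗
w: no successors, so ◇□□¬p fails. ✗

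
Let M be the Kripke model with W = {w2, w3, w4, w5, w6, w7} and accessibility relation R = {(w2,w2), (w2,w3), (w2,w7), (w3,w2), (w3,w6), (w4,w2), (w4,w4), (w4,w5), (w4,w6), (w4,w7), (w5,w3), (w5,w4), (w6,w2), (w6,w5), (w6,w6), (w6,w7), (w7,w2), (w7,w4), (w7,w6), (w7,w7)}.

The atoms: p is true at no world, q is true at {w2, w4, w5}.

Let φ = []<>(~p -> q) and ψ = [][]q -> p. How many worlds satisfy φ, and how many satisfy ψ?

6 and 6

For []<>(~p -> q):
w2: successors {w2, w3, w7}; <>(~p -> q) there: w2:T, w3:T, w7:T. ✓
w3: successors {w2, w6}; <>(~p -> q) there: w2:T, w6:T. ✓
w4: successors {w2, w4, w5, w6, w7}; <>(~p -> q) there: w2:T, w4:T, w5:T, w6:T, w7:T. ✓
w5: successors {w3, w4}; <>(~p -> q) there: w3:T, w4:T. ✓
w6: successors {w2, w5, w6, w7}; <>(~p -> q) there: w2:T, w5:T, w6:T, w7:T. ✓
w7: successors {w2, w4, w6, w7}; <>(~p -> q) there: w2:T, w4:T, w6:T, w7:T. ✓
— 6 worlds.
For [][]q -> p:
w2: [][]q is F, p is F. ✓
w3: [][]q is F, p is F. ✓
w4: [][]q is F, p is F. ✓
w5: [][]q is F, p is F. ✓
w6: [][]q is F, p is F. ✓
w7: [][]q is F, p is F. ✓
— 6 worlds.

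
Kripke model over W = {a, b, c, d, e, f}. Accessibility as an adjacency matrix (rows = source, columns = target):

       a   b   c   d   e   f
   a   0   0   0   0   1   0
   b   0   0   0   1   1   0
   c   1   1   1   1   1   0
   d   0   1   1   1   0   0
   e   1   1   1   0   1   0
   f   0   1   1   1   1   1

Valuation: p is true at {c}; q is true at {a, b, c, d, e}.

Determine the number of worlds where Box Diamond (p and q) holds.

2

a: successors {e}; Diamond (p and q) there: e:T. ✓
b: successors {d, e}; Diamond (p and q) there: d:T, e:T. ✓
c: successors {a, b, c, d, e}; Diamond (p and q) there: a:F, b:F, c:T, d:T, e:T. ✗
d: successors {b, c, d}; Diamond (p and q) there: b:F, c:T, d:T. ✗
e: successors {a, b, c, e}; Diamond (p and q) there: a:F, b:F, c:T, e:T. ✗
f: successors {b, c, d, e, f}; Diamond (p and q) there: b:F, c:T, d:T, e:T, f:T. ✗
Satisfying worlds: {a, b}.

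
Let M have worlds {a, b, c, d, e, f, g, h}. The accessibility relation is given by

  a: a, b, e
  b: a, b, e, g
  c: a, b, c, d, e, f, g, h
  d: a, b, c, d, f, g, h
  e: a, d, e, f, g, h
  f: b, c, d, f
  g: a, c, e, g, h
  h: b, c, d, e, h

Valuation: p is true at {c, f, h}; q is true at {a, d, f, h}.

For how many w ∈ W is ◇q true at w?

a: successors {a, b, e}; q there: a:T, b:F, e:F. ✓
b: successors {a, b, e, g}; q there: a:T, b:F, e:F, g:F. ✓
c: successors {a, b, c, d, e, f, g, h}; q there: a:T, b:F, c:F, d:T, e:F, f:T, g:F, h:T. ✓
d: successors {a, b, c, d, f, g, h}; q there: a:T, b:F, c:F, d:T, f:T, g:F, h:T. ✓
e: successors {a, d, e, f, g, h}; q there: a:T, d:T, e:F, f:T, g:F, h:T. ✓
f: successors {b, c, d, f}; q there: b:F, c:F, d:T, f:T. ✓
g: successors {a, c, e, g, h}; q there: a:T, c:F, e:F, g:F, h:T. ✓
h: successors {b, c, d, e, h}; q there: b:F, c:F, d:T, e:F, h:T. ✓
Satisfying worlds: {a, b, c, d, e, f, g, h}.

8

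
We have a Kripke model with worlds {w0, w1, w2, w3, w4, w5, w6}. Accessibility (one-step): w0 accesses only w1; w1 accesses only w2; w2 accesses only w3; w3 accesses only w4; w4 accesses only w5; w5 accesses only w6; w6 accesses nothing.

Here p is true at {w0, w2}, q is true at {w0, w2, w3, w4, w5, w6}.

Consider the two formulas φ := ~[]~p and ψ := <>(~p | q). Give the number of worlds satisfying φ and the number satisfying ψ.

For ~[]~p:
w0: []~p is T. ✗
w1: []~p is F. ✓
w2: []~p is T. ✗
w3: []~p is T. ✗
w4: []~p is T. ✗
w5: []~p is T. ✗
w6: []~p is T. ✗
— 1 world.
For <>(~p | q):
w0: successors {w1}; ~p | q there: w1:T. ✓
w1: successors {w2}; ~p | q there: w2:T. ✓
w2: successors {w3}; ~p | q there: w3:T. ✓
w3: successors {w4}; ~p | q there: w4:T. ✓
w4: successors {w5}; ~p | q there: w5:T. ✓
w5: successors {w6}; ~p | q there: w6:T. ✓
w6: no successors, so <>(~p | q) fails. ✗
— 6 worlds.

1 and 6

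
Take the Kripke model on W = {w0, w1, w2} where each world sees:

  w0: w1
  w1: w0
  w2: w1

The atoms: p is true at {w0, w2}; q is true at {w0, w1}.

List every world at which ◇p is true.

{w1}

w0: successors {w1}; p there: w1:F. ✗
w1: successors {w0}; p there: w0:T. ✓
w2: successors {w1}; p there: w1:F. ✗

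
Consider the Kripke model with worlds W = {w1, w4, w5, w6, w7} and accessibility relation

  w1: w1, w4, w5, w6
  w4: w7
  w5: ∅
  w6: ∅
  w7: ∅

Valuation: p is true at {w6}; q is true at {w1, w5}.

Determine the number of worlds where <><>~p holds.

1

w1: successors {w1, w4, w5, w6}; <>~p there: w1:T, w4:T, w5:F, w6:F. ✓
w4: successors {w7}; <>~p there: w7:F. ✗
w5: no successors, so <><>~p fails. ✗
w6: no successors, so <><>~p fails. ✗
w7: no successors, so <><>~p fails. ✗
Satisfying worlds: {w1}.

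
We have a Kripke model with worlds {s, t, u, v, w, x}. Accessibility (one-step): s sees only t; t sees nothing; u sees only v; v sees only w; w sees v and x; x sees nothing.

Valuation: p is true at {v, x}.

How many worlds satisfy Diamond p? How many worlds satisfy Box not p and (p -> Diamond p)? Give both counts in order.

For Diamond p:
s: successors {t}; p there: t:F. ✗
t: no successors, so Diamond p fails. ✗
u: successors {v}; p there: v:T. ✓
v: successors {w}; p there: w:F. ✗
w: successors {v, x}; p there: v:T, x:T. ✓
x: no successors, so Diamond p fails. ✗
— 2 worlds.
For Box not p and (p -> Diamond p):
s: Box not p is T, p -> Diamond p is T. ✓
t: Box not p is T, p -> Diamond p is T. ✓
u: Box not p is F, p -> Diamond p is T. ✗
v: Box not p is T, p -> Diamond p is F. ✗
w: Box not p is F, p -> Diamond p is T. ✗
x: Box not p is T, p -> Diamond p is F. ✗
— 2 worlds.

2 and 2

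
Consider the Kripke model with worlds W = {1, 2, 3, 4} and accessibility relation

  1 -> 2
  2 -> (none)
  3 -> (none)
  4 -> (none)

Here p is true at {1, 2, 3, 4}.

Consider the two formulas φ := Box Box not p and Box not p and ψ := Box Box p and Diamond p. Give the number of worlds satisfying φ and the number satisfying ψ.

For Box Box not p and Box not p:
1: Box Box not p is T, Box not p is F. ✗
2: Box Box not p is T, Box not p is T. ✓
3: Box Box not p is T, Box not p is T. ✓
4: Box Box not p is T, Box not p is T. ✓
— 3 worlds.
For Box Box p and Diamond p:
1: Box Box p is T, Diamond p is T. ✓
2: Box Box p is T, Diamond p is F. ✗
3: Box Box p is T, Diamond p is F. ✗
4: Box Box p is T, Diamond p is F. ✗
— 1 world.

3 and 1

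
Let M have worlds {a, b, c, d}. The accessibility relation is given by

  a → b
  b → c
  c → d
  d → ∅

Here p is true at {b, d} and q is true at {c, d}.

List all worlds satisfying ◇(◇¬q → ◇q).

a: successors {b}; ◇¬q → ◇q there: b:T. ✓
b: successors {c}; ◇¬q → ◇q there: c:T. ✓
c: successors {d}; ◇¬q → ◇q there: d:T. ✓
d: no successors, so ◇(◇¬q → ◇q) fails. ✗

{a, b, c}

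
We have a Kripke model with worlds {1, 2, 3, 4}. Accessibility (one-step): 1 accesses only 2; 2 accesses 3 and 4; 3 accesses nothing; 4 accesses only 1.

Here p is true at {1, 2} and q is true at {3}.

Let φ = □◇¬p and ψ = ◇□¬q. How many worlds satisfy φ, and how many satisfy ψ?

2 and 2

For □◇¬p:
1: successors {2}; ◇¬p there: 2:T. ✓
2: successors {3, 4}; ◇¬p there: 3:F, 4:F. ✗
3: no successors, so □◇¬p holds vacuously. ✓
4: successors {1}; ◇¬p there: 1:F. ✗
— 2 worlds.
For ◇□¬q:
1: successors {2}; □¬q there: 2:F. ✗
2: successors {3, 4}; □¬q there: 3:T, 4:T. ✓
3: no successors, so ◇□¬q fails. ✗
4: successors {1}; □¬q there: 1:T. ✓
— 2 worlds.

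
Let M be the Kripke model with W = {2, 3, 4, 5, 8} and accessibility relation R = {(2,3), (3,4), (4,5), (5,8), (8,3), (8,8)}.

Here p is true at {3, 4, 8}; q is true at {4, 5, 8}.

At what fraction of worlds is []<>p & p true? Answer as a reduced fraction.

2/5

2: []<>p is T, p is F. ✗
3: []<>p is F, p is T. ✗
4: []<>p is T, p is T. ✓
5: []<>p is T, p is F. ✗
8: []<>p is T, p is T. ✓
That's 2 of 5 worlds, so 2/5.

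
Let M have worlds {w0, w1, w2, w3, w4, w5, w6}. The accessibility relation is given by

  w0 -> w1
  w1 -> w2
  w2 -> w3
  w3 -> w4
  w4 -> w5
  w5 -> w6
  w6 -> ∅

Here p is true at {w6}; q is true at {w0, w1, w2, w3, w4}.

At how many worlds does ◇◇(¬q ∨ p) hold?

w0: successors {w1}; ◇(¬q ∨ p) there: w1:F. ✗
w1: successors {w2}; ◇(¬q ∨ p) there: w2:F. ✗
w2: successors {w3}; ◇(¬q ∨ p) there: w3:F. ✗
w3: successors {w4}; ◇(¬q ∨ p) there: w4:T. ✓
w4: successors {w5}; ◇(¬q ∨ p) there: w5:T. ✓
w5: successors {w6}; ◇(¬q ∨ p) there: w6:F. ✗
w6: no successors, so ◇◇(¬q ∨ p) fails. ✗
Satisfying worlds: {w3, w4}.

2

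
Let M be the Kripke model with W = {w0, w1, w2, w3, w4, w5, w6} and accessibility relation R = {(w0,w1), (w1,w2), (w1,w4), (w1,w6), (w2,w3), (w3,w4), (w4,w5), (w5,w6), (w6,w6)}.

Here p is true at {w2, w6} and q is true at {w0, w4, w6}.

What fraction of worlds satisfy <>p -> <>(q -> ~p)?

5/7

w0: <>p is F, <>(q -> ~p) is T. ✓
w1: <>p is T, <>(q -> ~p) is T. ✓
w2: <>p is F, <>(q -> ~p) is T. ✓
w3: <>p is F, <>(q -> ~p) is T. ✓
w4: <>p is F, <>(q -> ~p) is T. ✓
w5: <>p is T, <>(q -> ~p) is F. ✗
w6: <>p is T, <>(q -> ~p) is F. ✗
That's 5 of 7 worlds, so 5/7.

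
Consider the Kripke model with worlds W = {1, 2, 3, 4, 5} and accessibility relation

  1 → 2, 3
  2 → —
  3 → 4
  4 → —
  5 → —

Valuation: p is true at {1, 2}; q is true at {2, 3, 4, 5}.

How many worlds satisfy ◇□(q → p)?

2

1: successors {2, 3}; □(q → p) there: 2:T, 3:F. ✓
2: no successors, so ◇□(q → p) fails. ✗
3: successors {4}; □(q → p) there: 4:T. ✓
4: no successors, so ◇□(q → p) fails. ✗
5: no successors, so ◇□(q → p) fails. ✗
Satisfying worlds: {1, 3}.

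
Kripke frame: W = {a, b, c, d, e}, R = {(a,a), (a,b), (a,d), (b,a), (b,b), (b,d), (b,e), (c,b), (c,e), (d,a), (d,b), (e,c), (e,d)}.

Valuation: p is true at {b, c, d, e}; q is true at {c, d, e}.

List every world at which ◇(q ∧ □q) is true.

{b, c}

a: successors {a, b, d}; q ∧ □q there: a:F, b:F, d:F. ✗
b: successors {a, b, d, e}; q ∧ □q there: a:F, b:F, d:F, e:T. ✓
c: successors {b, e}; q ∧ □q there: b:F, e:T. ✓
d: successors {a, b}; q ∧ □q there: a:F, b:F. ✗
e: successors {c, d}; q ∧ □q there: c:F, d:F. ✗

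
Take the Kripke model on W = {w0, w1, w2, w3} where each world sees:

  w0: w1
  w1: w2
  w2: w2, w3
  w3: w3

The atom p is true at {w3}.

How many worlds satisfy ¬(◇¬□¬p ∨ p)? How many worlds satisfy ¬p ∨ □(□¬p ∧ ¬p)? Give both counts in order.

For ¬(◇¬□¬p ∨ p):
w0: ◇¬□¬p ∨ p is F. ✓
w1: ◇¬□¬p ∨ p is T. ✗
w2: ◇¬□¬p ∨ p is T. ✗
w3: ◇¬□¬p ∨ p is T. ✗
— 1 world.
For ¬p ∨ □(□¬p ∧ ¬p):
w0: ¬p is T, □(□¬p ∧ ¬p) is T. ✓
w1: ¬p is T, □(□¬p ∧ ¬p) is F. ✓
w2: ¬p is T, □(□¬p ∧ ¬p) is F. ✓
w3: ¬p is F, □(□¬p ∧ ¬p) is F. ✗
— 3 worlds.

1 and 3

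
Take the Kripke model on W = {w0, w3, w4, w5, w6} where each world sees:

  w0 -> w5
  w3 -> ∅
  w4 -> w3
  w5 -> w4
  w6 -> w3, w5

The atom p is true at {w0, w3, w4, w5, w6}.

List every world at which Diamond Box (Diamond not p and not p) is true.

{w4, w6}

w0: successors {w5}; Box (Diamond not p and not p) there: w5:F. ✗
w3: no successors, so Diamond Box (Diamond not p and not p) fails. ✗
w4: successors {w3}; Box (Diamond not p and not p) there: w3:T. ✓
w5: successors {w4}; Box (Diamond not p and not p) there: w4:F. ✗
w6: successors {w3, w5}; Box (Diamond not p and not p) there: w3:T, w5:F. ✓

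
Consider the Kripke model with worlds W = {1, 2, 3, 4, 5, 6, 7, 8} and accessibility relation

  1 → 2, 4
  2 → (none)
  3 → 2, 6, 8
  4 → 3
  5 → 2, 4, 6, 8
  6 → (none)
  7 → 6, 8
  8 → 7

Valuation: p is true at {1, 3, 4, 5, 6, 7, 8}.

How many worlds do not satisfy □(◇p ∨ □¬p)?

0

1: successors {2, 4}; ◇p ∨ □¬p there: 2:T, 4:T. ✓
2: no successors, so □(◇p ∨ □¬p) holds vacuously. ✓
3: successors {2, 6, 8}; ◇p ∨ □¬p there: 2:T, 6:T, 8:T. ✓
4: successors {3}; ◇p ∨ □¬p there: 3:T. ✓
5: successors {2, 4, 6, 8}; ◇p ∨ □¬p there: 2:T, 4:T, 6:T, 8:T. ✓
6: no successors, so □(◇p ∨ □¬p) holds vacuously. ✓
7: successors {6, 8}; ◇p ∨ □¬p there: 6:T, 8:T. ✓
8: successors {7}; ◇p ∨ □¬p there: 7:T. ✓
Satisfying worlds: {1, 2, 3, 4, 5, 6, 7, 8}.
So □(◇p ∨ □¬p) fails at the other 0 worlds.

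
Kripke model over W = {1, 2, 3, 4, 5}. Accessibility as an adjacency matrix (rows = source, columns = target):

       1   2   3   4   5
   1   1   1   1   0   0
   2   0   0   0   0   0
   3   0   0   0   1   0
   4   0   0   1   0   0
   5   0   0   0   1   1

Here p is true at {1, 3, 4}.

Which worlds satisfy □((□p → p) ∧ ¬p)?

{2}

1: successors {1, 2, 3}; (□p → p) ∧ ¬p there: 1:F, 2:F, 3:F. ✗
2: no successors, so □((□p → p) ∧ ¬p) holds vacuously. ✓
3: successors {4}; (□p → p) ∧ ¬p there: 4:F. ✗
4: successors {3}; (□p → p) ∧ ¬p there: 3:F. ✗
5: successors {4, 5}; (□p → p) ∧ ¬p there: 4:F, 5:T. ✗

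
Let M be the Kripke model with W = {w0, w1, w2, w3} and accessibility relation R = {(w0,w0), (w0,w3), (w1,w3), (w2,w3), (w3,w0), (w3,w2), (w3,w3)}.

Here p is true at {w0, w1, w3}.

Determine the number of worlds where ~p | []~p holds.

1

w0: ~p is F, []~p is F. ✗
w1: ~p is F, []~p is F. ✗
w2: ~p is T, []~p is F. ✓
w3: ~p is F, []~p is F. ✗
Satisfying worlds: {w2}.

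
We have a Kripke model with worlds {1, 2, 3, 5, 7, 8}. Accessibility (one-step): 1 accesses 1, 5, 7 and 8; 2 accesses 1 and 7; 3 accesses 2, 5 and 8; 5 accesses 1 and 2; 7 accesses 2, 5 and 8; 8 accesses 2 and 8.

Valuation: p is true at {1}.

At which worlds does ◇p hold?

{1, 2, 5}

1: successors {1, 5, 7, 8}; p there: 1:T, 5:F, 7:F, 8:F. ✓
2: successors {1, 7}; p there: 1:T, 7:F. ✓
3: successors {2, 5, 8}; p there: 2:F, 5:F, 8:F. ✗
5: successors {1, 2}; p there: 1:T, 2:F. ✓
7: successors {2, 5, 8}; p there: 2:F, 5:F, 8:F. ✗
8: successors {2, 8}; p there: 2:F, 8:F. ✗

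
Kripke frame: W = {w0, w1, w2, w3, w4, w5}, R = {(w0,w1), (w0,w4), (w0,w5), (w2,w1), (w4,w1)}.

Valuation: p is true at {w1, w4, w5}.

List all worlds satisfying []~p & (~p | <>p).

{w3}

w0: []~p is F, ~p | <>p is T. ✗
w1: []~p is T, ~p | <>p is F. ✗
w2: []~p is F, ~p | <>p is T. ✗
w3: []~p is T, ~p | <>p is T. ✓
w4: []~p is F, ~p | <>p is T. ✗
w5: []~p is T, ~p | <>p is F. ✗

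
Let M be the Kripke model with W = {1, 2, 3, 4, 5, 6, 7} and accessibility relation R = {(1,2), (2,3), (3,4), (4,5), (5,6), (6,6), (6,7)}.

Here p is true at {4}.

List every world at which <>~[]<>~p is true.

1: successors {2}; ~[]<>~p there: 2:T. ✓
2: successors {3}; ~[]<>~p there: 3:F. ✗
3: successors {4}; ~[]<>~p there: 4:F. ✗
4: successors {5}; ~[]<>~p there: 5:F. ✗
5: successors {6}; ~[]<>~p there: 6:T. ✓
6: successors {6, 7}; ~[]<>~p there: 6:T, 7:F. ✓
7: no successors, so <>~[]<>~p fails. ✗

{1, 5, 6}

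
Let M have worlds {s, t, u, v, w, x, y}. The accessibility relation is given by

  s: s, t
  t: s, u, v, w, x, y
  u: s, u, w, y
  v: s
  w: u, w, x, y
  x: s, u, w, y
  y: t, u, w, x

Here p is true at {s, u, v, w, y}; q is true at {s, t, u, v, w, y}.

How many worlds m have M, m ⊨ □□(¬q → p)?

s: successors {s, t}; □(¬q → p) there: s:T, t:F. ✗
t: successors {s, u, v, w, x, y}; □(¬q → p) there: s:T, u:T, v:T, w:F, x:T, y:F. ✗
u: successors {s, u, w, y}; □(¬q → p) there: s:T, u:T, w:F, y:F. ✗
v: successors {s}; □(¬q → p) there: s:T. ✓
w: successors {u, w, x, y}; □(¬q → p) there: u:T, w:F, x:T, y:F. ✗
x: successors {s, u, w, y}; □(¬q → p) there: s:T, u:T, w:F, y:F. ✗
y: successors {t, u, w, x}; □(¬q → p) there: t:F, u:T, w:F, x:T. ✗
Satisfying worlds: {v}.

1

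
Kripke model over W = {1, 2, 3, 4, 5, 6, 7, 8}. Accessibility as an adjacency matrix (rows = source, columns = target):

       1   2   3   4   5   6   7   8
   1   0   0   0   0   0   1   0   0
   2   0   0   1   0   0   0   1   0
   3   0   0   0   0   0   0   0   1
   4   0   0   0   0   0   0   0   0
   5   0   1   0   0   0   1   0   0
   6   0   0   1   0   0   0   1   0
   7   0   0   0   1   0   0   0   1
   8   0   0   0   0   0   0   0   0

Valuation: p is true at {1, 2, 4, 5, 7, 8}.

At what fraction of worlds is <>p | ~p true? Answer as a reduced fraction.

1: <>p is F, ~p is F. ✗
2: <>p is T, ~p is F. ✓
3: <>p is T, ~p is T. ✓
4: <>p is F, ~p is F. ✗
5: <>p is T, ~p is F. ✓
6: <>p is T, ~p is T. ✓
7: <>p is T, ~p is F. ✓
8: <>p is F, ~p is F. ✗
That's 5 of 8 worlds, so 5/8.

5/8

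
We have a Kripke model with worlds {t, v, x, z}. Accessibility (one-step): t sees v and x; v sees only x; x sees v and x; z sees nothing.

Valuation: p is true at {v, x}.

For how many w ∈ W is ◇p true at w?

3

t: successors {v, x}; p there: v:T, x:T. ✓
v: successors {x}; p there: x:T. ✓
x: successors {v, x}; p there: v:T, x:T. ✓
z: no successors, so ◇p fails. ✗
Satisfying worlds: {t, v, x}.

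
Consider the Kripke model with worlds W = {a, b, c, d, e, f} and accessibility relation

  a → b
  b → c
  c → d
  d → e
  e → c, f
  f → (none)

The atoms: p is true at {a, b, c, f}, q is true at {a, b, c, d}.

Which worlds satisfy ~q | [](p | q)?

{a, b, c, e, f}

a: ~q is F, [](p | q) is T. ✓
b: ~q is F, [](p | q) is T. ✓
c: ~q is F, [](p | q) is T. ✓
d: ~q is F, [](p | q) is F. ✗
e: ~q is T, [](p | q) is T. ✓
f: ~q is T, [](p | q) is T. ✓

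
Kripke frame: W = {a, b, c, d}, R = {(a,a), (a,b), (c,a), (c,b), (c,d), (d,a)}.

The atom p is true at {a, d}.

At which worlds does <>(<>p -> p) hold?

{a, c, d}

a: successors {a, b}; <>p -> p there: a:T, b:T. ✓
b: no successors, so <>(<>p -> p) fails. ✗
c: successors {a, b, d}; <>p -> p there: a:T, b:T, d:T. ✓
d: successors {a}; <>p -> p there: a:T. ✓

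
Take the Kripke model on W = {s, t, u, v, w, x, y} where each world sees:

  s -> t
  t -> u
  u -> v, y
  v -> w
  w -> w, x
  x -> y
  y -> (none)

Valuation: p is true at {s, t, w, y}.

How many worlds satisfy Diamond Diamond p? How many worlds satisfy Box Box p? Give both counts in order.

For Diamond Diamond p:
s: successors {t}; Diamond p there: t:F. ✗
t: successors {u}; Diamond p there: u:T. ✓
u: successors {v, y}; Diamond p there: v:T, y:F. ✓
v: successors {w}; Diamond p there: w:T. ✓
w: successors {w, x}; Diamond p there: w:T, x:T. ✓
x: successors {y}; Diamond p there: y:F. ✗
y: no successors, so Diamond Diamond p fails. ✗
— 4 worlds.
For Box Box p:
s: successors {t}; Box p there: t:F. ✗
t: successors {u}; Box p there: u:F. ✗
u: successors {v, y}; Box p there: v:T, y:T. ✓
v: successors {w}; Box p there: w:F. ✗
w: successors {w, x}; Box p there: w:F, x:T. ✗
x: successors {y}; Box p there: y:T. ✓
y: no successors, so Box Box p holds vacuously. ✓
— 3 worlds.

4 and 3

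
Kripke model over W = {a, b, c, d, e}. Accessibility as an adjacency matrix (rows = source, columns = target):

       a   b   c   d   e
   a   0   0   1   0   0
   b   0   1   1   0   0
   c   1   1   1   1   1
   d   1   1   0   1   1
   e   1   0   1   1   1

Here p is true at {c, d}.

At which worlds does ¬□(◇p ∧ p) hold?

a: □(◇p ∧ p) is T. ✗
b: □(◇p ∧ p) is F. ✓
c: □(◇p ∧ p) is F. ✓
d: □(◇p ∧ p) is F. ✓
e: □(◇p ∧ p) is F. ✓

{b, c, d, e}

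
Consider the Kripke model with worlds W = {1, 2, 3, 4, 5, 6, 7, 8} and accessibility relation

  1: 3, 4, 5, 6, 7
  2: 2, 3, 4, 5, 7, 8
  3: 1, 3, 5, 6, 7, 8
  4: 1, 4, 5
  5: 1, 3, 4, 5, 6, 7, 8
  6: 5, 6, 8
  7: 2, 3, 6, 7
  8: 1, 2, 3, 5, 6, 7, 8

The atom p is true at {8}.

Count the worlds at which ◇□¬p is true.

1: successors {3, 4, 5, 6, 7}; □¬p there: 3:F, 4:T, 5:F, 6:F, 7:T. ✓
2: successors {2, 3, 4, 5, 7, 8}; □¬p there: 2:F, 3:F, 4:T, 5:F, 7:T, 8:F. ✓
3: successors {1, 3, 5, 6, 7, 8}; □¬p there: 1:T, 3:F, 5:F, 6:F, 7:T, 8:F. ✓
4: successors {1, 4, 5}; □¬p there: 1:T, 4:T, 5:F. ✓
5: successors {1, 3, 4, 5, 6, 7, 8}; □¬p there: 1:T, 3:F, 4:T, 5:F, 6:F, 7:T, 8:F. ✓
6: successors {5, 6, 8}; □¬p there: 5:F, 6:F, 8:F. ✗
7: successors {2, 3, 6, 7}; □¬p there: 2:F, 3:F, 6:F, 7:T. ✓
8: successors {1, 2, 3, 5, 6, 7, 8}; □¬p there: 1:T, 2:F, 3:F, 5:F, 6:F, 7:T, 8:F. ✓
Satisfying worlds: {1, 2, 3, 4, 5, 7, 8}.

7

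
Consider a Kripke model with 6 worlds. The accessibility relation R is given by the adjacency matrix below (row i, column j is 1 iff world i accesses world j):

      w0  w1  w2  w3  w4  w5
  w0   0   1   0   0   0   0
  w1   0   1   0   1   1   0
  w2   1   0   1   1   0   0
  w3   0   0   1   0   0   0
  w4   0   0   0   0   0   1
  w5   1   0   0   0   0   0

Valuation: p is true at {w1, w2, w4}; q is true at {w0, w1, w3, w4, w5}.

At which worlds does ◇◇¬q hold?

w0: successors {w1}; ◇¬q there: w1:F. ✗
w1: successors {w1, w3, w4}; ◇¬q there: w1:F, w3:T, w4:F. ✓
w2: successors {w0, w2, w3}; ◇¬q there: w0:F, w2:T, w3:T. ✓
w3: successors {w2}; ◇¬q there: w2:T. ✓
w4: successors {w5}; ◇¬q there: w5:F. ✗
w5: successors {w0}; ◇¬q there: w0:F. ✗

{w1, w2, w3}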